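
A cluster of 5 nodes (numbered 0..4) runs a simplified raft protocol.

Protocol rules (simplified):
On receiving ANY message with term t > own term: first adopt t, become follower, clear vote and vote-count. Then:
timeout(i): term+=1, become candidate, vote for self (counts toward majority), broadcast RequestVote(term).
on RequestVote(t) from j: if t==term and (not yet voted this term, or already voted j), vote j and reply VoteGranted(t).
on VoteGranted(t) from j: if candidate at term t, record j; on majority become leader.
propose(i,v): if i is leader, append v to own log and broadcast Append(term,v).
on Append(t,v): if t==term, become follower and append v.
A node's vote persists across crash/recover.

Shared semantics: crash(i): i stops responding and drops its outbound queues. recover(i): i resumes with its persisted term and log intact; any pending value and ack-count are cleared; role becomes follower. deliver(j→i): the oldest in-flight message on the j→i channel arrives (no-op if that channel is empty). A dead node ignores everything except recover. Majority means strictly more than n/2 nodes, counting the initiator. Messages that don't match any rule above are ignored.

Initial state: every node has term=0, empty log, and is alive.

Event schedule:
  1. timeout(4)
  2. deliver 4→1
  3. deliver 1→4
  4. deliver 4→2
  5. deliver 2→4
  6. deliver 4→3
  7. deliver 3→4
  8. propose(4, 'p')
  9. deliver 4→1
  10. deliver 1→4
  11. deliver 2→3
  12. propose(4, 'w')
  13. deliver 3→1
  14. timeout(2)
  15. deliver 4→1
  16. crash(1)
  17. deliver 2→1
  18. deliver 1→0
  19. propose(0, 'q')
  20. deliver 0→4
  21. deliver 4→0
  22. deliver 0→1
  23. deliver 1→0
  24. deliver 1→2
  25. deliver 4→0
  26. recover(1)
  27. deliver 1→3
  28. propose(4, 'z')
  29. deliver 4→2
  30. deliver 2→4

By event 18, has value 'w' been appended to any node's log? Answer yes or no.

yes

[1] timeout(4) → N4(cand t1 [-])
[2] deliver 4→1 → N1(foll t1 [-])
[3] deliver 1→4 → ∅
[4] deliver 4→2 → N2(foll t1 [-])
[5] deliver 2→4 → N4(lead t1 [-])
[6] deliver 4→3 → N3(foll t1 [-])
[7] deliver 3→4 → ∅
[8] propose(4,'p') → N4(lead t1 [p])
[9] deliver 4→1 → N1(foll t1 [p])
[10] deliver 1→4 → ∅
[11] deliver 2→3 → ∅
[12] propose(4,'w') → N4(lead t1 [p,w])
[13] deliver 3→1 → ∅
[14] timeout(2) → N2(cand t2 [-])
[15] deliver 4→1 → N1(foll t1 [p,w])
[16] crash(1) → N1(✗foll t1 [p,w])
[17] deliver 2→1 → ∅
[18] deliver 1→0 → ∅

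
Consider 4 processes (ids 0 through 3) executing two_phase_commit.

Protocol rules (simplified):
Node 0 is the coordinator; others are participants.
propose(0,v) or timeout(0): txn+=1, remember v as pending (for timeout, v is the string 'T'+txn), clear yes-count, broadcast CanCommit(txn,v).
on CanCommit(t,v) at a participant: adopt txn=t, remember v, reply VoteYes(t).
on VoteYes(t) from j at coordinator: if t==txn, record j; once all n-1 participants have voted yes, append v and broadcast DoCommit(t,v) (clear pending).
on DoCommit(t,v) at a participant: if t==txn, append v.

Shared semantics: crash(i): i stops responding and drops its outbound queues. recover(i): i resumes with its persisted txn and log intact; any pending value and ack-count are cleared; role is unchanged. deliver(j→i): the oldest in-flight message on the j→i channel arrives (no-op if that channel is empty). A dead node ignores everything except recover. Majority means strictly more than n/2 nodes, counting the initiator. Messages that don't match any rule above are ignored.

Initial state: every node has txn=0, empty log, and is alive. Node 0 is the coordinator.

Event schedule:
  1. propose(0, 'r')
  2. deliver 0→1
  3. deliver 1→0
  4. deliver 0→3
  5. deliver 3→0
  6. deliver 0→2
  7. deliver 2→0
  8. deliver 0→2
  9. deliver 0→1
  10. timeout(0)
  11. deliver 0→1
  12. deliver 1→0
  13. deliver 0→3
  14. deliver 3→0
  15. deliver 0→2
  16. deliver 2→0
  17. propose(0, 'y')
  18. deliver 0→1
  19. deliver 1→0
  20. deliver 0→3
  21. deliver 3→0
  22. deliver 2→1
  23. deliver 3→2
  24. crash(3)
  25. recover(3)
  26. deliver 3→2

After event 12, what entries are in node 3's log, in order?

empty

e1 propose(0,'r'): 0[coor,t=1,-]
e2 deliver 0→1: 1[part,t=1,-]
e3 deliver 1→0: ·
e4 deliver 0→3: 3[part,t=1,-]
e5 deliver 3→0: ·
e6 deliver 0→2: 2[part,t=1,-]
e7 deliver 2→0: 0[coor,t=1,r]
e8 deliver 0→2: 2[part,t=1,r]
e9 deliver 0→1: 1[part,t=1,r]
e10 timeout(0): 0[coor,t=2,r]
e11 deliver 0→1: 1[part,t=2,r]
e12 deliver 1→0: ·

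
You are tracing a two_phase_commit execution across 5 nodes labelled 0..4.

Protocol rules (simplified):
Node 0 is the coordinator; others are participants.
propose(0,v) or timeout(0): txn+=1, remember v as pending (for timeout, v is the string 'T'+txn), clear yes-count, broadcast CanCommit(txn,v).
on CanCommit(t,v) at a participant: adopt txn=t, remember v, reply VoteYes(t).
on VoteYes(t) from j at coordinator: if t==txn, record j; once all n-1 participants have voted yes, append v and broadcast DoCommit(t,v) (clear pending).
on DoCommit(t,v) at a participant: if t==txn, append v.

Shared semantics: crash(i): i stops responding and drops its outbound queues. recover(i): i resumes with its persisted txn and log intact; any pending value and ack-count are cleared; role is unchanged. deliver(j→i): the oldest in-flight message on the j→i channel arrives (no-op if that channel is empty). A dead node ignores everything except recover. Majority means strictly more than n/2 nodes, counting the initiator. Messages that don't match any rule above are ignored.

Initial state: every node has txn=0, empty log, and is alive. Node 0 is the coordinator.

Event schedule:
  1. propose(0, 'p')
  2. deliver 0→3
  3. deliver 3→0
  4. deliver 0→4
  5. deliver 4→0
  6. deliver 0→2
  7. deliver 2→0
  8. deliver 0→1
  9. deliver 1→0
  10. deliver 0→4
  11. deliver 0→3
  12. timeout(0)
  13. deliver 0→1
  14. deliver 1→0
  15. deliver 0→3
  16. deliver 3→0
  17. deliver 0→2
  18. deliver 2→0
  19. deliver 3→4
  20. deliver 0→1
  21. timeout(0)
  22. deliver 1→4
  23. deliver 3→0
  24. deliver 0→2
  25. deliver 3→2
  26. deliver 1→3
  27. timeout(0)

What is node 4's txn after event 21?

1. propose(0,'p'):  <0:coor t1 ->
2. deliver 0→3:  <3:part t1 ->
3. deliver 3→0:  nop
4. deliver 0→4:  <4:part t1 ->
5. deliver 4→0:  nop
6. deliver 0→2:  <2:part t1 ->
7. deliver 2→0:  nop
8. deliver 0→1:  <1:part t1 ->
9. deliver 1→0:  <0:coor t1 p>
10. deliver 0→4:  <4:part t1 p>
11. deliver 0→3:  <3:part t1 p>
12. timeout(0):  <0:coor t2 p>
13. deliver 0→1:  <1:part t1 p>
14. deliver 1→0:  nop
15. deliver 0→3:  <3:part t2 p>
16. deliver 3→0:  nop
17. deliver 0→2:  <2:part t1 p>
18. deliver 2→0:  nop
19. deliver 3→4:  nop
20. deliver 0→1:  <1:part t2 p>
21. timeout(0):  <0:coor t3 p>

1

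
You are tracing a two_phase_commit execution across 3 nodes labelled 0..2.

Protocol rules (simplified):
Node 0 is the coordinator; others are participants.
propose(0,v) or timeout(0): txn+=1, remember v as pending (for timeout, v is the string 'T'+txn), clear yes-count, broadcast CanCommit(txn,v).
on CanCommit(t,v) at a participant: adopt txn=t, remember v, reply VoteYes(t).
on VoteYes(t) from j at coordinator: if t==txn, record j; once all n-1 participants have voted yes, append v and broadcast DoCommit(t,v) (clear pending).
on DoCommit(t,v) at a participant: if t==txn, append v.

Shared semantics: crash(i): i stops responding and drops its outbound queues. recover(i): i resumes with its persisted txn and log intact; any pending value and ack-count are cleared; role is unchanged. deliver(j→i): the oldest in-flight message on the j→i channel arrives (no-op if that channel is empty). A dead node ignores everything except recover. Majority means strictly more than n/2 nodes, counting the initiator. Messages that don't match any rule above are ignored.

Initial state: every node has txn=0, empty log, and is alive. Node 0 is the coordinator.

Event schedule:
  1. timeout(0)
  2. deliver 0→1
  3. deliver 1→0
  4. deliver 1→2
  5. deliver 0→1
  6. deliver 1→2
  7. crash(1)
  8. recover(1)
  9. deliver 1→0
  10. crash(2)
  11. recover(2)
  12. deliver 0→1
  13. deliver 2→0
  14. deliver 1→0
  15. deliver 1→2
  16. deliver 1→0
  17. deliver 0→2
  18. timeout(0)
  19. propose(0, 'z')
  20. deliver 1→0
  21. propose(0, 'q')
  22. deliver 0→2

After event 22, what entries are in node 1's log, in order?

empty

1. timeout(0):  <0:coor t1 ->
2. deliver 0→1:  <1:part t1 ->
3. deliver 1→0:  nop
4. deliver 1→2:  nop
5. deliver 0→1:  nop
6. deliver 1→2:  nop
7. crash(1):  <1:✗part t1 ->
8. recover(1):  <1:part t1 ->
9. deliver 1→0:  nop
10. crash(2):  <2:✗part t0 ->
11. recover(2):  <2:part t0 ->
12. deliver 0→1:  nop
13. deliver 2→0:  nop
14. deliver 1→0:  nop
15. deliver 1→2:  nop
16. deliver 1→0:  nop
17. deliver 0→2:  <2:part t1 ->
18. timeout(0):  <0:coor t2 ->
19. propose(0,'z'):  <0:coor t3 ->
20. deliver 1→0:  nop
21. propose(0,'q'):  <0:coor t4 ->
22. deliver 0→2:  <2:part t2 ->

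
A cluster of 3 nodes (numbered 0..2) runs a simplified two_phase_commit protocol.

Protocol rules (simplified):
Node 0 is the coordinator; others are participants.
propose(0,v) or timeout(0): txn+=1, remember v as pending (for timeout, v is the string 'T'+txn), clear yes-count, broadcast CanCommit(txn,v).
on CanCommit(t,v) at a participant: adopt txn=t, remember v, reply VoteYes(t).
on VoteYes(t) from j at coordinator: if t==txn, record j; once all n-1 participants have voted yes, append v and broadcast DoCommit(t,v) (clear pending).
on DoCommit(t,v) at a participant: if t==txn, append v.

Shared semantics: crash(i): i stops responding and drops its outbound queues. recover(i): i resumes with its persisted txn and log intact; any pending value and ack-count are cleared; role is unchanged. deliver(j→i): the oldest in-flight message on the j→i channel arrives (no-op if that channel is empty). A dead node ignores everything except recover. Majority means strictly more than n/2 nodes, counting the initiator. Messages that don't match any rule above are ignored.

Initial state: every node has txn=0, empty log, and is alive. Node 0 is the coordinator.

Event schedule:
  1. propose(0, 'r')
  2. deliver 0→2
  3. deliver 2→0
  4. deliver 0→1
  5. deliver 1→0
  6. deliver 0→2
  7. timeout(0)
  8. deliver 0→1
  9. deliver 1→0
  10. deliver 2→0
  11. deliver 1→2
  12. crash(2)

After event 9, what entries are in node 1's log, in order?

r

1. propose(0,'r'):  <0:coor t1 ->
2. deliver 0→2:  <2:part t1 ->
3. deliver 2→0:  nop
4. deliver 0→1:  <1:part t1 ->
5. deliver 1→0:  <0:coor t1 r>
6. deliver 0→2:  <2:part t1 r>
7. timeout(0):  <0:coor t2 r>
8. deliver 0→1:  <1:part t1 r>
9. deliver 1→0:  nop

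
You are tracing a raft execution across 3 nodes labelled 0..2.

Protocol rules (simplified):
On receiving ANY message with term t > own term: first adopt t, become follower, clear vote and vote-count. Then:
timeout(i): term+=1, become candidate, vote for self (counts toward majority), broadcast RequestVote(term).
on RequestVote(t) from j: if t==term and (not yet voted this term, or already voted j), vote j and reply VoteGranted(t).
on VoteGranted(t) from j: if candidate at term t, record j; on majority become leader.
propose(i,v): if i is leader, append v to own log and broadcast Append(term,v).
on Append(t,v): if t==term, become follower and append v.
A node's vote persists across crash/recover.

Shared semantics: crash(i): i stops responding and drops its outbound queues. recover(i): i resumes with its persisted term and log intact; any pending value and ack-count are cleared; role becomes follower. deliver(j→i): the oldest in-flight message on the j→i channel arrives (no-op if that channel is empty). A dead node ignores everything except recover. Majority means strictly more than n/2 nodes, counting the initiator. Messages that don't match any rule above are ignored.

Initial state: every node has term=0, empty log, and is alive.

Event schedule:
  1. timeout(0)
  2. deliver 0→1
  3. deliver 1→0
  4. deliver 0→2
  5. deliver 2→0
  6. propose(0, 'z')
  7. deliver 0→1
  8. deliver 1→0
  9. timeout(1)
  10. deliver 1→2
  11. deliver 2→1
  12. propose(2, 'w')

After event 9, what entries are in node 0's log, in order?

z

after 1 — timeout(0): n0:cand/t1/[-]
after 2 — deliver 0→1: n1:foll/t1/[-]
after 3 — deliver 1→0: n0:lead/t1/[-]
after 4 — deliver 0→2: n2:foll/t1/[-]
after 5 — deliver 2→0: ·
after 6 — propose(0,'z'): n0:lead/t1/[z]
after 7 — deliver 0→1: n1:foll/t1/[z]
after 8 — deliver 1→0: ·
after 9 — timeout(1): n1:cand/t2/[z]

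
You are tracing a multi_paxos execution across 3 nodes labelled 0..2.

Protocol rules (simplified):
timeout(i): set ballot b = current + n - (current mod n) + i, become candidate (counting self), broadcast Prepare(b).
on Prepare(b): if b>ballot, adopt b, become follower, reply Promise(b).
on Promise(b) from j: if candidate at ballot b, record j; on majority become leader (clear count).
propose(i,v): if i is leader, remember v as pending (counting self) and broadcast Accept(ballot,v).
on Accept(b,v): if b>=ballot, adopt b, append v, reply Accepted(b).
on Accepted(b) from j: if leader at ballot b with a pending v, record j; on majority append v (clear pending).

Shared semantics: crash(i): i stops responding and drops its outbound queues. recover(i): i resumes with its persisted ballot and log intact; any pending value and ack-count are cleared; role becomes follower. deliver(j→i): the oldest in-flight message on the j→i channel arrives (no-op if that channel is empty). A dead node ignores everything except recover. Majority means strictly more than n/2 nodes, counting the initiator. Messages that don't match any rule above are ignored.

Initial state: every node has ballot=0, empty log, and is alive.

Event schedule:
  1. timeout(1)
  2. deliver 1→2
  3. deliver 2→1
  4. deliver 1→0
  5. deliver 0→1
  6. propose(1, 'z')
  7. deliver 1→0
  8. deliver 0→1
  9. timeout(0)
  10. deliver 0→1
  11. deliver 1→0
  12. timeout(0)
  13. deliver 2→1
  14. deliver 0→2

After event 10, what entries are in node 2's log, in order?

empty

[1] timeout(1) → N1(cand b4 [-])
[2] deliver 1→2 → N2(foll b4 [-])
[3] deliver 2→1 → N1(lead b4 [-])
[4] deliver 1→0 → N0(foll b4 [-])
[5] deliver 0→1 → ∅
[6] propose(1,'z') → ∅
[7] deliver 1→0 → N0(foll b4 [z])
[8] deliver 0→1 → N1(lead b4 [z])
[9] timeout(0) → N0(cand b6 [z])
[10] deliver 0→1 → N1(foll b6 [z])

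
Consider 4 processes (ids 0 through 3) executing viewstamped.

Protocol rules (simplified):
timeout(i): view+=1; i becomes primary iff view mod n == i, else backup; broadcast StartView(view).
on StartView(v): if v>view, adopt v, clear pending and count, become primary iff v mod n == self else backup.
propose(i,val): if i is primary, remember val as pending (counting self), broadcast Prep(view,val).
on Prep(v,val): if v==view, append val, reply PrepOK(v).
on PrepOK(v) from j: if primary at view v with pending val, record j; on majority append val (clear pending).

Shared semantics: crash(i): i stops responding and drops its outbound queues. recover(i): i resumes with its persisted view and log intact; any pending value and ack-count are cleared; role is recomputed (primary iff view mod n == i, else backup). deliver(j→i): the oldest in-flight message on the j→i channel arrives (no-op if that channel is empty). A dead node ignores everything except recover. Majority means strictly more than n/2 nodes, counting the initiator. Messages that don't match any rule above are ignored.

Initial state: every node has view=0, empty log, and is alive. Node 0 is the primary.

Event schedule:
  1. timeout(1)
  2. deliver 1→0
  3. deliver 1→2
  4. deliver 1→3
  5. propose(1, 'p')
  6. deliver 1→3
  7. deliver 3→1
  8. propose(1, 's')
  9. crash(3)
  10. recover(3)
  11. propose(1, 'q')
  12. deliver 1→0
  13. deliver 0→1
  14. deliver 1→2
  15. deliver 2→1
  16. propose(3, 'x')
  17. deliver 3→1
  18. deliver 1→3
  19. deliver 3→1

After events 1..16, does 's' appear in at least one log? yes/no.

no

[1] timeout(1) → N1(prim v1 [-])
[2] deliver 1→0 → N0(back v1 [-])
[3] deliver 1→2 → N2(back v1 [-])
[4] deliver 1→3 → N3(back v1 [-])
[5] propose(1,'p') → ∅
[6] deliver 1→3 → N3(back v1 [p])
[7] deliver 3→1 → ∅
[8] propose(1,'s') → ∅
[9] crash(3) → N3(✗back v1 [p])
[10] recover(3) → N3(back v1 [p])
[11] propose(1,'q') → ∅
[12] deliver 1→0 → N0(back v1 [p])
[13] deliver 0→1 → ∅
[14] deliver 1→2 → N2(back v1 [p])
[15] deliver 2→1 → N1(prim v1 [q])
[16] propose(3,'x') → ∅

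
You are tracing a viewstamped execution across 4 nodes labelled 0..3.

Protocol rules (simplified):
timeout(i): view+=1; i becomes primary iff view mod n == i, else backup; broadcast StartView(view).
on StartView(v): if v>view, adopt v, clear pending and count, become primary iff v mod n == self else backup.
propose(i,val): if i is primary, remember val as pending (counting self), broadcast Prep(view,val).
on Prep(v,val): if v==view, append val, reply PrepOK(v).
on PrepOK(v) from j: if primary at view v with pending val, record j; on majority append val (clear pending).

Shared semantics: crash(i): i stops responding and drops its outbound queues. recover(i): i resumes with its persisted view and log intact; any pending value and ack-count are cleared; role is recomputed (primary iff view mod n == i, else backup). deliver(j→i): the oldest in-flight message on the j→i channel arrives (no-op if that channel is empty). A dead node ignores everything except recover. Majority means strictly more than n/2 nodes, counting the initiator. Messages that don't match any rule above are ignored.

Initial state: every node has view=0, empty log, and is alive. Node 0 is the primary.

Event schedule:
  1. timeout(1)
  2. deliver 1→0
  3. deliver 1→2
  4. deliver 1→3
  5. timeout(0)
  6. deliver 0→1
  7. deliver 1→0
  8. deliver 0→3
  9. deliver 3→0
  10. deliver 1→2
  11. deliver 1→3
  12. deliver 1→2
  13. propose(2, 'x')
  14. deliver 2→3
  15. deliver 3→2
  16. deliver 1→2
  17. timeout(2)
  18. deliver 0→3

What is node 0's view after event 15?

step 1 timeout(1): 1={prim,v=1,log=-}
step 2 deliver 1→0: 0={back,v=1,log=-}
step 3 deliver 1→2: 2={back,v=1,log=-}
step 4 deliver 1→3: 3={back,v=1,log=-}
step 5 timeout(0): 0={back,v=2,log=-}
step 6 deliver 0→1: 1={back,v=2,log=-}
step 7 deliver 1→0: —
step 8 deliver 0→3: 3={back,v=2,log=-}
step 9 deliver 3→0: —
step 10 deliver 1→2: —
step 11 deliver 1→3: —
step 12 deliver 1→2: —
step 13 propose(2,'x'): —
step 14 deliver 2→3: —
step 15 deliver 3→2: —

2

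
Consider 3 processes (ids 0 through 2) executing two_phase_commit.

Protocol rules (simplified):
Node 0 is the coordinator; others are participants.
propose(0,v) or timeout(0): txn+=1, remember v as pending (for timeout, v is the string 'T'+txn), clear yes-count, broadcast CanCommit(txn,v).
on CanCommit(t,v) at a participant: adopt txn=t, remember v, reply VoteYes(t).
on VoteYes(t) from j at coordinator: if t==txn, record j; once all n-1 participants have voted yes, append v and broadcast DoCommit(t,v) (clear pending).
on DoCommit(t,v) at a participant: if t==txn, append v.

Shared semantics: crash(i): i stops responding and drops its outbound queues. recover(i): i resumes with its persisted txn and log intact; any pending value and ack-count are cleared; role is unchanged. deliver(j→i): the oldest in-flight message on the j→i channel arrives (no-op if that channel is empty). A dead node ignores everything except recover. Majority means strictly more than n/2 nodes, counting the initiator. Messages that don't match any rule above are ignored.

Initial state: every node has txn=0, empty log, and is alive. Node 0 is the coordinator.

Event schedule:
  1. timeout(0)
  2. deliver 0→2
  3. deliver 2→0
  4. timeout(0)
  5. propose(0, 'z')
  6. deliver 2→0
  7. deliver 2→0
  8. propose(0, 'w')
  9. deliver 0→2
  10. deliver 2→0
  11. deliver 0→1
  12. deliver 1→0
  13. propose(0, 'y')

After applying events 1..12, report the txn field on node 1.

1

after 1 — timeout(0): n0:coor/t1/[-]
after 2 — deliver 0→2: n2:part/t1/[-]
after 3 — deliver 2→0: ·
after 4 — timeout(0): n0:coor/t2/[-]
after 5 — propose(0,'z'): n0:coor/t3/[-]
after 6 — deliver 2→0: ·
after 7 — deliver 2→0: ·
after 8 — propose(0,'w'): n0:coor/t4/[-]
after 9 — deliver 0→2: n2:part/t2/[-]
after 10 — deliver 2→0: ·
after 11 — deliver 0→1: n1:part/t1/[-]
after 12 — deliver 1→0: ·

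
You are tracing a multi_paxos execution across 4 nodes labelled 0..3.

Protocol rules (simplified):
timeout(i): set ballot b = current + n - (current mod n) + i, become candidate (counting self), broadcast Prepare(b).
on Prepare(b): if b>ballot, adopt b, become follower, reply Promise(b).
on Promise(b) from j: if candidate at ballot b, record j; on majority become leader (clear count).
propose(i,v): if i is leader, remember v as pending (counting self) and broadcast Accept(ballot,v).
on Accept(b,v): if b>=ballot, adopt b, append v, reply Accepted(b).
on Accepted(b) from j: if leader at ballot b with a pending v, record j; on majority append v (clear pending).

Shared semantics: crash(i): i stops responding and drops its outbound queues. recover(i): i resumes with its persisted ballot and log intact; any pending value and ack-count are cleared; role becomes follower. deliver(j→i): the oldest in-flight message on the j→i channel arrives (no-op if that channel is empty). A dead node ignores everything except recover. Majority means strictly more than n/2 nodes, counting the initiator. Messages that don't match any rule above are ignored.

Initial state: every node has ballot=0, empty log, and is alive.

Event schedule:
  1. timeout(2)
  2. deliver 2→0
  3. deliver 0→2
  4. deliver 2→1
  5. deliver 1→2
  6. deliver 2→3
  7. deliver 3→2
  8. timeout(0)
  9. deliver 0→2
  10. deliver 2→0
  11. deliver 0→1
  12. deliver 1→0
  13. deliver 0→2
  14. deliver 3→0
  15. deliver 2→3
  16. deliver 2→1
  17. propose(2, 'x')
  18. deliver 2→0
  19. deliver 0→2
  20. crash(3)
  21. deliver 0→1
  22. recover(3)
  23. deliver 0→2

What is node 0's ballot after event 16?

8

after 1 — timeout(2): n2:cand/b6/[-]
after 2 — deliver 2→0: n0:foll/b6/[-]
after 3 — deliver 0→2: ·
after 4 — deliver 2→1: n1:foll/b6/[-]
after 5 — deliver 1→2: n2:lead/b6/[-]
after 6 — deliver 2→3: n3:foll/b6/[-]
after 7 — deliver 3→2: ·
after 8 — timeout(0): n0:cand/b8/[-]
after 9 — deliver 0→2: n2:foll/b8/[-]
after 10 — deliver 2→0: ·
after 11 — deliver 0→1: n1:foll/b8/[-]
after 12 — deliver 1→0: n0:lead/b8/[-]
after 13 — deliver 0→2: ·
after 14 — deliver 3→0: ·
after 15 — deliver 2→3: ·
after 16 — deliver 2→1: ·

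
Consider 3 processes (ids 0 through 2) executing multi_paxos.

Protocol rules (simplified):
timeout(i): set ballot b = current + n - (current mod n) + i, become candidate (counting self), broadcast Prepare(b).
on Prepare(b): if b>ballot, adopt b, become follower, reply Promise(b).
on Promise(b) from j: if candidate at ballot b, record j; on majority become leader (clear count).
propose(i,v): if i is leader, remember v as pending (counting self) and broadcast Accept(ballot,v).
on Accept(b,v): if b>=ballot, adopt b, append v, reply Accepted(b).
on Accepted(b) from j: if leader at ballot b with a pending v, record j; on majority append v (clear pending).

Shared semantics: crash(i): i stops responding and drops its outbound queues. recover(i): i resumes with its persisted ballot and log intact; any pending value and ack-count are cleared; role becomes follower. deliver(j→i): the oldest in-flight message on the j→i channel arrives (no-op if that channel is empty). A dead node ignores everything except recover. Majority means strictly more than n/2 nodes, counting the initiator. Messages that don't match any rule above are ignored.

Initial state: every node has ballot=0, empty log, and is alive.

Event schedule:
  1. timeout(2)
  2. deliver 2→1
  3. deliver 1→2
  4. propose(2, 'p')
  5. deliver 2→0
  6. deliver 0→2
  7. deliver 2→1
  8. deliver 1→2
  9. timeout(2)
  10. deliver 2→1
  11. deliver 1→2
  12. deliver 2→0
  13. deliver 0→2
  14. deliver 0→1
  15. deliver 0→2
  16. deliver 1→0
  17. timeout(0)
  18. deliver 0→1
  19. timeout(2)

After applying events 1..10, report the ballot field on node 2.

8

1. timeout(2):  <2:cand b5 ->
2. deliver 2→1:  <1:foll b5 ->
3. deliver 1→2:  <2:lead b5 ->
4. propose(2,'p'):  nop
5. deliver 2→0:  <0:foll b5 ->
6. deliver 0→2:  nop
7. deliver 2→1:  <1:foll b5 p>
8. deliver 1→2:  <2:lead b5 p>
9. timeout(2):  <2:cand b8 p>
10. deliver 2→1:  <1:foll b8 p>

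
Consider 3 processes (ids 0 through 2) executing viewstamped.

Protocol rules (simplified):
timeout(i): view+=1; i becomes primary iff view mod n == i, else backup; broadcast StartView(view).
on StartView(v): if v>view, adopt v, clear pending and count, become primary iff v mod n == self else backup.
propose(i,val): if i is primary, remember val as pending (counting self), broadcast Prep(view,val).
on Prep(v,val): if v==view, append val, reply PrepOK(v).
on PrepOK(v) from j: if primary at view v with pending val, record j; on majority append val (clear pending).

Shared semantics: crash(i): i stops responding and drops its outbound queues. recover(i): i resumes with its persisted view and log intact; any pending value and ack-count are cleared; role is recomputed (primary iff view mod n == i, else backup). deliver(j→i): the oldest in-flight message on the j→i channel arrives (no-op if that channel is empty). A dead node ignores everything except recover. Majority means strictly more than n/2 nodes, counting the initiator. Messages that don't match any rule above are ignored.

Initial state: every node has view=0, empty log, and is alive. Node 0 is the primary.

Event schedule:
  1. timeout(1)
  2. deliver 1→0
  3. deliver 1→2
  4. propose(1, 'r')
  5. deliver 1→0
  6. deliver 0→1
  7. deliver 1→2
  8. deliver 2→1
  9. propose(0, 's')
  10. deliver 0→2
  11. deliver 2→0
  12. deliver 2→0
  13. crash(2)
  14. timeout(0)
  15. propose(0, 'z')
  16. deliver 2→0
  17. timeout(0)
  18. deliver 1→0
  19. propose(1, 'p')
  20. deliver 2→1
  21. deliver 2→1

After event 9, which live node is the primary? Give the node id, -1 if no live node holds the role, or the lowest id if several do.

[1] timeout(1) → N1(prim v1 [-])
[2] deliver 1→0 → N0(back v1 [-])
[3] deliver 1→2 → N2(back v1 [-])
[4] propose(1,'r') → ∅
[5] deliver 1→0 → N0(back v1 [r])
[6] deliver 0→1 → N1(prim v1 [r])
[7] deliver 1→2 → N2(back v1 [r])
[8] deliver 2→1 → ∅
[9] propose(0,'s') → ∅

1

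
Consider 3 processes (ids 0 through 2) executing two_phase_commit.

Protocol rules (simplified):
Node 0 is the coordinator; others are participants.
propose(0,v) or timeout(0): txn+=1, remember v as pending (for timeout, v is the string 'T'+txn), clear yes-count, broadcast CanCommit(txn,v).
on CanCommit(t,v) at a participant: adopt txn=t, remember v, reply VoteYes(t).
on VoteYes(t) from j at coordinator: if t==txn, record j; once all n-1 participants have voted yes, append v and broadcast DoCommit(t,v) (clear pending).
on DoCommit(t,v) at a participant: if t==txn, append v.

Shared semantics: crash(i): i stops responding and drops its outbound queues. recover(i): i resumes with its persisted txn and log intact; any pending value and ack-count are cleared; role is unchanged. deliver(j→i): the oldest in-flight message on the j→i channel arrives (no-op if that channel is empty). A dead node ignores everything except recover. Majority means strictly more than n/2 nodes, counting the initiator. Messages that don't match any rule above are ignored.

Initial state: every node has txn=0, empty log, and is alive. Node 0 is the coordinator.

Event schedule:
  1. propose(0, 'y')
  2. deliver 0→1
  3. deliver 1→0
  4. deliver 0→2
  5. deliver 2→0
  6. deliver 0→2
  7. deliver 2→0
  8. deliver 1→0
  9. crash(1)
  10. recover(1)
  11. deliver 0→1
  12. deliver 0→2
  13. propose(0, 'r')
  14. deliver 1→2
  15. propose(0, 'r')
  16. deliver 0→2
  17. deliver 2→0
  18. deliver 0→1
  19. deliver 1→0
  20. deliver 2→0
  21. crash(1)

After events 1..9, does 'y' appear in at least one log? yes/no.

after 1 — propose(0,'y'): n0:coor/t1/[-]
after 2 — deliver 0→1: n1:part/t1/[-]
after 3 — deliver 1→0: ·
after 4 — deliver 0→2: n2:part/t1/[-]
after 5 — deliver 2→0: n0:coor/t1/[y]
after 6 — deliver 0→2: n2:part/t1/[y]
after 7 — deliver 2→0: ·
after 8 — deliver 1→0: ·
after 9 — crash(1): n1:✗part/t1/[-]

yes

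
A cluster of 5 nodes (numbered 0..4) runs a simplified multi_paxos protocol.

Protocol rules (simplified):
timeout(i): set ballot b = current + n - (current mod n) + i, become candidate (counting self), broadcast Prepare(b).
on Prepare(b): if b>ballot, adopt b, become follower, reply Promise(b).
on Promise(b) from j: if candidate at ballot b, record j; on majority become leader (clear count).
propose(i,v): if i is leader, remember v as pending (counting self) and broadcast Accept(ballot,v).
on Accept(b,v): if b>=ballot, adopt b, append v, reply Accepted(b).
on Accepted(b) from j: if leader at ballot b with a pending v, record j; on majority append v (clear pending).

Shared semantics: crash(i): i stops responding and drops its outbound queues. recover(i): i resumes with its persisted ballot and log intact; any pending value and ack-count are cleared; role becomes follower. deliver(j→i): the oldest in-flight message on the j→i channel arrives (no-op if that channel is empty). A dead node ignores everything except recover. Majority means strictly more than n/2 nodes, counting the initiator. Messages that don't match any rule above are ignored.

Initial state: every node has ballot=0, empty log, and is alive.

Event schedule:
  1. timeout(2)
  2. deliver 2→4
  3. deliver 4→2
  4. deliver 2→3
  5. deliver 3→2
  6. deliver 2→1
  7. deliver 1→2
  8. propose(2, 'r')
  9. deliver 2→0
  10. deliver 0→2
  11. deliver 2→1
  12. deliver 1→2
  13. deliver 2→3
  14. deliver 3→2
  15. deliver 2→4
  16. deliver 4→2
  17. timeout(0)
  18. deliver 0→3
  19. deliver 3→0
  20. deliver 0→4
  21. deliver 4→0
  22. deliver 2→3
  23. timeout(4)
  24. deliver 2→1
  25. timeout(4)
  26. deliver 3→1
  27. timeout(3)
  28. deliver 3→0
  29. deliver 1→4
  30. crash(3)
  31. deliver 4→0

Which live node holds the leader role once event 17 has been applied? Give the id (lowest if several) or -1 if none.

2

step 1 timeout(2): 2={cand,b=7,log=-}
step 2 deliver 2→4: 4={foll,b=7,log=-}
step 3 deliver 4→2: —
step 4 deliver 2→3: 3={foll,b=7,log=-}
step 5 deliver 3→2: 2={lead,b=7,log=-}
step 6 deliver 2→1: 1={foll,b=7,log=-}
step 7 deliver 1→2: —
step 8 propose(2,'r'): —
step 9 deliver 2→0: 0={foll,b=7,log=-}
step 10 deliver 0→2: —
step 11 deliver 2→1: 1={foll,b=7,log=r}
step 12 deliver 1→2: —
step 13 deliver 2→3: 3={foll,b=7,log=r}
step 14 deliver 3→2: 2={lead,b=7,log=r}
step 15 deliver 2→4: 4={foll,b=7,log=r}
step 16 deliver 4→2: —
step 17 timeout(0): 0={cand,b=10,log=-}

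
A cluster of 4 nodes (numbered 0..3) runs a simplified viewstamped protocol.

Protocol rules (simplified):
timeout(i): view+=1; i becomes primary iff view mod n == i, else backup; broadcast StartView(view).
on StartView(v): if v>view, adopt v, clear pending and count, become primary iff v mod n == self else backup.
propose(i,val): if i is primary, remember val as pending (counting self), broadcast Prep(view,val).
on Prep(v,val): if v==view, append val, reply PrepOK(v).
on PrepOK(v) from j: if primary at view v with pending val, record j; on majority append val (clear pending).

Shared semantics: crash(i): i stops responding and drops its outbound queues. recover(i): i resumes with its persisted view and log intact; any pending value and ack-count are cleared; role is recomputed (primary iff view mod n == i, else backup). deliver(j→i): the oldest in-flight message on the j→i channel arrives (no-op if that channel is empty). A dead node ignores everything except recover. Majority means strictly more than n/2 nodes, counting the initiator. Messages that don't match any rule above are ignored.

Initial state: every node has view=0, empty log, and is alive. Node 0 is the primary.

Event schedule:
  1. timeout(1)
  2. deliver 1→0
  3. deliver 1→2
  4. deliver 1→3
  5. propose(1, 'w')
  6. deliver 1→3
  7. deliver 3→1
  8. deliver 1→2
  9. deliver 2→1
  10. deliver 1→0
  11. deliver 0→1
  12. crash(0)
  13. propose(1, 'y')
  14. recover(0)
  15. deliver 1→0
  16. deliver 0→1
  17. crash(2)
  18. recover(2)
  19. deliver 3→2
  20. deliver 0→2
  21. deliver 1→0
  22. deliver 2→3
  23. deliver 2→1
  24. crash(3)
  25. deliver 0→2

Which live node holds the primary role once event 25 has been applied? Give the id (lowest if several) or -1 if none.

1

e1 timeout(1): 1[prim,v=1,-]
e2 deliver 1→0: 0[back,v=1,-]
e3 deliver 1→2: 2[back,v=1,-]
e4 deliver 1→3: 3[back,v=1,-]
e5 propose(1,'w'): ·
e6 deliver 1→3: 3[back,v=1,w]
e7 deliver 3→1: ·
e8 deliver 1→2: 2[back,v=1,w]
e9 deliver 2→1: 1[prim,v=1,w]
e10 deliver 1→0: 0[back,v=1,w]
e11 deliver 0→1: ·
e12 crash(0): 0[✗back,v=1,w]
e13 propose(1,'y'): ·
e14 recover(0): 0[back,v=1,w]
e15 deliver 1→0: 0[back,v=1,w,y]
e16 deliver 0→1: ·
e17 crash(2): 2[✗back,v=1,w]
e18 recover(2): 2[back,v=1,w]
e19 deliver 3→2: ·
e20 deliver 0→2: ·
e21 deliver 1→0: ·
e22 deliver 2→3: ·
e23 deliver 2→1: ·
e24 crash(3): 3[✗back,v=1,w]
e25 deliver 0→2: ·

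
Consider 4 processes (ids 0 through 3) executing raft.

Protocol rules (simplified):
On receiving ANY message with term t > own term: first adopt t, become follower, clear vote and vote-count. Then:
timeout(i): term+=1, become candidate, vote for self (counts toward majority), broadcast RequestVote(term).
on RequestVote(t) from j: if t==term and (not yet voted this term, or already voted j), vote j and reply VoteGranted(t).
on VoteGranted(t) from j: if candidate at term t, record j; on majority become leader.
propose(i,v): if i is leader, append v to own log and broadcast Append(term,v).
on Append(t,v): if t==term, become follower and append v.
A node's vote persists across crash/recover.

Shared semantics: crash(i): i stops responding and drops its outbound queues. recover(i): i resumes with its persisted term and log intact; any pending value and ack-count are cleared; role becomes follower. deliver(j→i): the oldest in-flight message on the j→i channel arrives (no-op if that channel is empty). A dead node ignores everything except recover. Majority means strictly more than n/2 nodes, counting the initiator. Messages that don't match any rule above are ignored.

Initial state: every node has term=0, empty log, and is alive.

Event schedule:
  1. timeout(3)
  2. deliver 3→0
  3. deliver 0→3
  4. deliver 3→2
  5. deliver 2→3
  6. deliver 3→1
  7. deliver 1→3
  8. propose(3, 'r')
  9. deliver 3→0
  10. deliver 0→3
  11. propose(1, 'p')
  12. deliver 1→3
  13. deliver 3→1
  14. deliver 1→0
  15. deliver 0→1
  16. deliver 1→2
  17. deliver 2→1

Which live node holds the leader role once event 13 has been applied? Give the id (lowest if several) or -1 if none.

e1 timeout(3): 3[cand,t=1,-]
e2 deliver 3→0: 0[foll,t=1,-]
e3 deliver 0→3: ·
e4 deliver 3→2: 2[foll,t=1,-]
e5 deliver 2→3: 3[lead,t=1,-]
e6 deliver 3→1: 1[foll,t=1,-]
e7 deliver 1→3: ·
e8 propose(3,'r'): 3[lead,t=1,r]
e9 deliver 3→0: 0[foll,t=1,r]
e10 deliver 0→3: ·
e11 propose(1,'p'): ·
e12 deliver 1→3: ·
e13 deliver 3→1: 1[foll,t=1,r]

3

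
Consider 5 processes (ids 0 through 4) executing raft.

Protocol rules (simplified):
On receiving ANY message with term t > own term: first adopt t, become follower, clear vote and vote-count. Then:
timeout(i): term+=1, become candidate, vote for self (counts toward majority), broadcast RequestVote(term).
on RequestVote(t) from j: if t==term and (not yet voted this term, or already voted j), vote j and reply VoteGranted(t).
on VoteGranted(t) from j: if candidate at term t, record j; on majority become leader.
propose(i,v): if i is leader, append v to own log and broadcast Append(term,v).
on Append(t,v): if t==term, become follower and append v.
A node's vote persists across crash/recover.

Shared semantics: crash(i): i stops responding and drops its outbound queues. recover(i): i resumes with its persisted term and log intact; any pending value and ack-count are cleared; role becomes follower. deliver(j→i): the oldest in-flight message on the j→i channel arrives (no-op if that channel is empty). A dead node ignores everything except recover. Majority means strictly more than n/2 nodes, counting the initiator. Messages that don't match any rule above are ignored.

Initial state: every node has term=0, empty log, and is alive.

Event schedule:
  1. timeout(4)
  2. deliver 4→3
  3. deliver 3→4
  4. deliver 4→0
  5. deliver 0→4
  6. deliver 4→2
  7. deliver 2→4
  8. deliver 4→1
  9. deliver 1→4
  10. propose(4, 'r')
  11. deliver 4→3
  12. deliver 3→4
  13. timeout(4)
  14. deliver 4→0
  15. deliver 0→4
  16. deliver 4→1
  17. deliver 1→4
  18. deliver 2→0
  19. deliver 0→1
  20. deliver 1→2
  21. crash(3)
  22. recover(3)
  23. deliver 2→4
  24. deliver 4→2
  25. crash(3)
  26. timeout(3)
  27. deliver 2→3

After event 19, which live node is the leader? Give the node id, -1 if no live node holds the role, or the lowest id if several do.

step 1 timeout(4): 4={cand,t=1,log=-}
step 2 deliver 4→3: 3={foll,t=1,log=-}
step 3 deliver 3→4: —
step 4 deliver 4→0: 0={foll,t=1,log=-}
step 5 deliver 0→4: 4={lead,t=1,log=-}
step 6 deliver 4→2: 2={foll,t=1,log=-}
step 7 deliver 2→4: —
step 8 deliver 4→1: 1={foll,t=1,log=-}
step 9 deliver 1→4: —
step 10 propose(4,'r'): 4={lead,t=1,log=r}
step 11 deliver 4→3: 3={foll,t=1,log=r}
step 12 deliver 3→4: —
step 13 timeout(4): 4={cand,t=2,log=r}
step 14 deliver 4→0: 0={foll,t=1,log=r}
step 15 deliver 0→4: —
step 16 deliver 4→1: 1={foll,t=1,log=r}
step 17 deliver 1→4: —
step 18 deliver 2→0: —
step 19 deliver 0→1: —

-1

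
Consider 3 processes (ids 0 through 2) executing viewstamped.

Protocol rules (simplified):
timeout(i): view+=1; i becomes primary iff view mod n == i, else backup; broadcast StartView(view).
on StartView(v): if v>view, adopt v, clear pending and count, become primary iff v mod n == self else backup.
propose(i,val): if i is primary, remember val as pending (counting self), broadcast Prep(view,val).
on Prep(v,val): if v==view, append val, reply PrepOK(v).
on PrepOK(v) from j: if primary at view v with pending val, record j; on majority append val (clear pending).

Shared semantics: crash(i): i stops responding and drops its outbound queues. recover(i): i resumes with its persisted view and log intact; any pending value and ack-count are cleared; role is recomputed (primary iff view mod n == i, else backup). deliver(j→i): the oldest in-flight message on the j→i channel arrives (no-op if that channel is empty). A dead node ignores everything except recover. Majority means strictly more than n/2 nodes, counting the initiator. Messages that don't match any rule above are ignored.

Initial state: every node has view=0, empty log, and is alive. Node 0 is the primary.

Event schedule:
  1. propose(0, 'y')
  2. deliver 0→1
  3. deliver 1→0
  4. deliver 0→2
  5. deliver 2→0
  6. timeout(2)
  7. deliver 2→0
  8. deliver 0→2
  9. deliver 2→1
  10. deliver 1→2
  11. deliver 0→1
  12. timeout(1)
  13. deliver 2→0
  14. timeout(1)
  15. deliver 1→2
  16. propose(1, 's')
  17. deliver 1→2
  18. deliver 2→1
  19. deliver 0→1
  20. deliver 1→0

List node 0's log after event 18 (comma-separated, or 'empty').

y

e1 propose(0,'y'): ·
e2 deliver 0→1: 1[back,v=0,y]
e3 deliver 1→0: 0[prim,v=0,y]
e4 deliver 0→2: 2[back,v=0,y]
e5 deliver 2→0: ·
e6 timeout(2): 2[back,v=1,y]
e7 deliver 2→0: 0[back,v=1,y]
e8 deliver 0→2: ·
e9 deliver 2→1: 1[prim,v=1,y]
e10 deliver 1→2: ·
e11 deliver 0→1: ·
e12 timeout(1): 1[back,v=2,y]
e13 deliver 2→0: ·
e14 timeout(1): 1[back,v=3,y]
e15 deliver 1→2: 2[prim,v=2,y]
e16 propose(1,'s'): ·
e17 deliver 1→2: 2[back,v=3,y]
e18 deliver 2→1: ·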